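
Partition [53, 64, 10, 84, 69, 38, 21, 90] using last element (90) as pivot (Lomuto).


Pivot: 90
  53 <= 90: advance i (no swap)
  64 <= 90: advance i (no swap)
  10 <= 90: advance i (no swap)
  84 <= 90: advance i (no swap)
  69 <= 90: advance i (no swap)
  38 <= 90: advance i (no swap)
  21 <= 90: advance i (no swap)
Place pivot at 7: [53, 64, 10, 84, 69, 38, 21, 90]

Partitioned: [53, 64, 10, 84, 69, 38, 21, 90]


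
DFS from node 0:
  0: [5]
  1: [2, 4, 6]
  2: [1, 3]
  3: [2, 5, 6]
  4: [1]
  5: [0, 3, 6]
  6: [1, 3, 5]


Visit 0, push [5]
Visit 5, push [6, 3]
Visit 3, push [6, 2]
Visit 2, push [1]
Visit 1, push [6, 4]
Visit 4, push []
Visit 6, push []

DFS order: [0, 5, 3, 2, 1, 4, 6]


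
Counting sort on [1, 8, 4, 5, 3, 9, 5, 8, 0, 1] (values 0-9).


Input: [1, 8, 4, 5, 3, 9, 5, 8, 0, 1]
Counts: [1, 2, 0, 1, 1, 2, 0, 0, 2, 1]

Sorted: [0, 1, 1, 3, 4, 5, 5, 8, 8, 9]


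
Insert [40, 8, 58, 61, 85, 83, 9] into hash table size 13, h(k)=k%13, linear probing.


Insert 40: h=1 -> slot 1
Insert 8: h=8 -> slot 8
Insert 58: h=6 -> slot 6
Insert 61: h=9 -> slot 9
Insert 85: h=7 -> slot 7
Insert 83: h=5 -> slot 5
Insert 9: h=9, 1 probes -> slot 10

Table: [None, 40, None, None, None, 83, 58, 85, 8, 61, 9, None, None]


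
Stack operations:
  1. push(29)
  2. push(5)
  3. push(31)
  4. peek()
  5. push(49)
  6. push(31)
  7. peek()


push(29) -> [29]
push(5) -> [29, 5]
push(31) -> [29, 5, 31]
peek()->31
push(49) -> [29, 5, 31, 49]
push(31) -> [29, 5, 31, 49, 31]
peek()->31

Final stack: [29, 5, 31, 49, 31]


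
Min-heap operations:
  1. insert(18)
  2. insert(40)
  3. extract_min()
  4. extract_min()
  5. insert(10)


insert(18) -> [18]
insert(40) -> [18, 40]
extract_min()->18, [40]
extract_min()->40, []
insert(10) -> [10]

Final heap: [10]


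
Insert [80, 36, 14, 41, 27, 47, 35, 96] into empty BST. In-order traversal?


Insert 80: root
Insert 36: L from 80
Insert 14: L from 80 -> L from 36
Insert 41: L from 80 -> R from 36
Insert 27: L from 80 -> L from 36 -> R from 14
Insert 47: L from 80 -> R from 36 -> R from 41
Insert 35: L from 80 -> L from 36 -> R from 14 -> R from 27
Insert 96: R from 80

In-order: [14, 27, 35, 36, 41, 47, 80, 96]


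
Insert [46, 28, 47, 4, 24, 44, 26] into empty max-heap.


Insert 46: [46]
Insert 28: [46, 28]
Insert 47: [47, 28, 46]
Insert 4: [47, 28, 46, 4]
Insert 24: [47, 28, 46, 4, 24]
Insert 44: [47, 28, 46, 4, 24, 44]
Insert 26: [47, 28, 46, 4, 24, 44, 26]

Final heap: [47, 28, 46, 4, 24, 44, 26]


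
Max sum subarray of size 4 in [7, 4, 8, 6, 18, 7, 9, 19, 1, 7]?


[0:4]: 25
[1:5]: 36
[2:6]: 39
[3:7]: 40
[4:8]: 53
[5:9]: 36
[6:10]: 36

Max: 53 at [4:8]


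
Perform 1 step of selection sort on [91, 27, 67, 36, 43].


Initial: [91, 27, 67, 36, 43]
Step 1: min=27 at 1
  Swap: [27, 91, 67, 36, 43]

After 1 step: [27, 91, 67, 36, 43]


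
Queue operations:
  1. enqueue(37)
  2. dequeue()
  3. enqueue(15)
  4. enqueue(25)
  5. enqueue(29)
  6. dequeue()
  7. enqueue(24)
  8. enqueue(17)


enqueue(37) -> [37]
dequeue()->37, []
enqueue(15) -> [15]
enqueue(25) -> [15, 25]
enqueue(29) -> [15, 25, 29]
dequeue()->15, [25, 29]
enqueue(24) -> [25, 29, 24]
enqueue(17) -> [25, 29, 24, 17]

Final queue: [25, 29, 24, 17]


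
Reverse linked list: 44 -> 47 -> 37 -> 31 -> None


Step 1: curr=44, set curr.next=prev(None) | reversed so far: 44
Step 2: curr=47, set curr.next=prev(44) | reversed so far: 47 -> 44
Step 3: curr=37, set curr.next=prev(47) | reversed so far: 37 -> 47 -> 44
Step 4: curr=31, set curr.next=prev(37) | reversed so far: 31 -> 37 -> 47 -> 44

31 -> 37 -> 47 -> 44 -> None


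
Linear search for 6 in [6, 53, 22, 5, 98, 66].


i=0: 6==6 found!

Found at 0, 1 comps


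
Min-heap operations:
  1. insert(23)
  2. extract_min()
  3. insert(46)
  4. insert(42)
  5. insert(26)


insert(23) -> [23]
extract_min()->23, []
insert(46) -> [46]
insert(42) -> [42, 46]
insert(26) -> [26, 46, 42]

Final heap: [26, 46, 42]


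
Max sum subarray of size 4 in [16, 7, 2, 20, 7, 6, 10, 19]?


[0:4]: 45
[1:5]: 36
[2:6]: 35
[3:7]: 43
[4:8]: 42

Max: 45 at [0:4]


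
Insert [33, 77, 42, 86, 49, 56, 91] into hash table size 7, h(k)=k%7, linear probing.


Insert 33: h=5 -> slot 5
Insert 77: h=0 -> slot 0
Insert 42: h=0, 1 probes -> slot 1
Insert 86: h=2 -> slot 2
Insert 49: h=0, 3 probes -> slot 3
Insert 56: h=0, 4 probes -> slot 4
Insert 91: h=0, 6 probes -> slot 6

Table: [77, 42, 86, 49, 56, 33, 91]


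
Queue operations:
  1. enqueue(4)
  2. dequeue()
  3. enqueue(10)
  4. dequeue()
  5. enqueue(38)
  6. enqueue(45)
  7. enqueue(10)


enqueue(4) -> [4]
dequeue()->4, []
enqueue(10) -> [10]
dequeue()->10, []
enqueue(38) -> [38]
enqueue(45) -> [38, 45]
enqueue(10) -> [38, 45, 10]

Final queue: [38, 45, 10]


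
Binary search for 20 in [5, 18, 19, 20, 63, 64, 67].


Step 1: lo=0, hi=6, mid=3, val=20

Found at index 3


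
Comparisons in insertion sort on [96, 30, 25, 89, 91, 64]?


Algorithm: insertion sort
Input: [96, 30, 25, 89, 91, 64]
Sorted: [25, 30, 64, 89, 91, 96]

11


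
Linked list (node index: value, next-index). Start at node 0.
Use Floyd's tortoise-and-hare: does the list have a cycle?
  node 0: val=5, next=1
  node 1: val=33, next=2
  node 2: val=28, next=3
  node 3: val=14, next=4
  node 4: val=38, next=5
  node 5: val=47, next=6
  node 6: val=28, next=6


Floyd's tortoise (slow, +1) and hare (fast, +2):
  init: slow=0, fast=0
  step 1: slow=1, fast=2
  step 2: slow=2, fast=4
  step 3: slow=3, fast=6
  step 4: slow=4, fast=6
  step 5: slow=5, fast=6
  step 6: slow=6, fast=6
  slow == fast at node 6: cycle detected

Cycle: yes


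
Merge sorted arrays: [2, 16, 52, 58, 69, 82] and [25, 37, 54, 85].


Take 2 from A
Take 16 from A
Take 25 from B
Take 37 from B
Take 52 from A
Take 54 from B
Take 58 from A
Take 69 from A
Take 82 from A

Merged: [2, 16, 25, 37, 52, 54, 58, 69, 82, 85]


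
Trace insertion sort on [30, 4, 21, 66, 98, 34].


Initial: [30, 4, 21, 66, 98, 34]
Insert 4: [4, 30, 21, 66, 98, 34]
Insert 21: [4, 21, 30, 66, 98, 34]
Insert 66: [4, 21, 30, 66, 98, 34]
Insert 98: [4, 21, 30, 66, 98, 34]
Insert 34: [4, 21, 30, 34, 66, 98]

Sorted: [4, 21, 30, 34, 66, 98]


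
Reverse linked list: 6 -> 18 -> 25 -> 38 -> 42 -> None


Step 1: curr=6, set curr.next=prev(None) | reversed so far: 6
Step 2: curr=18, set curr.next=prev(6) | reversed so far: 18 -> 6
Step 3: curr=25, set curr.next=prev(18) | reversed so far: 25 -> 18 -> 6
Step 4: curr=38, set curr.next=prev(25) | reversed so far: 38 -> 25 -> 18 -> 6
Step 5: curr=42, set curr.next=prev(38) | reversed so far: 42 -> 38 -> 25 -> 18 -> 6

42 -> 38 -> 25 -> 18 -> 6 -> None


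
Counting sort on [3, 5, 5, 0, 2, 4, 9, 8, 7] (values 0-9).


Input: [3, 5, 5, 0, 2, 4, 9, 8, 7]
Counts: [1, 0, 1, 1, 1, 2, 0, 1, 1, 1]

Sorted: [0, 2, 3, 4, 5, 5, 7, 8, 9]


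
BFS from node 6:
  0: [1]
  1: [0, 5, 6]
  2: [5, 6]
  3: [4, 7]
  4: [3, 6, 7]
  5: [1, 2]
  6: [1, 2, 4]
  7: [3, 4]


Visit 6, enqueue [1, 2, 4]
Visit 1, enqueue [0, 5]
Visit 2, enqueue []
Visit 4, enqueue [3, 7]
Visit 0, enqueue []
Visit 5, enqueue []
Visit 3, enqueue []
Visit 7, enqueue []

BFS order: [6, 1, 2, 4, 0, 5, 3, 7]


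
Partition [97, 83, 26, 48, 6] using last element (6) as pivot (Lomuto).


Pivot: 6
Place pivot at 0: [6, 83, 26, 48, 97]

Partitioned: [6, 83, 26, 48, 97]


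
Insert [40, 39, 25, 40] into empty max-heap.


Insert 40: [40]
Insert 39: [40, 39]
Insert 25: [40, 39, 25]
Insert 40: [40, 40, 25, 39]

Final heap: [40, 40, 25, 39]


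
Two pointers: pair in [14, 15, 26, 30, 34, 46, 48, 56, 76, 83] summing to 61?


lo=0(14)+hi=9(83)=97
lo=0(14)+hi=8(76)=90
lo=0(14)+hi=7(56)=70
lo=0(14)+hi=6(48)=62
lo=0(14)+hi=5(46)=60
lo=1(15)+hi=5(46)=61

Yes: 15+46=61


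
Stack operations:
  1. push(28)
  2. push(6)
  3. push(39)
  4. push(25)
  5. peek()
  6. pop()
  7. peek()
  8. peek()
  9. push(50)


push(28) -> [28]
push(6) -> [28, 6]
push(39) -> [28, 6, 39]
push(25) -> [28, 6, 39, 25]
peek()->25
pop()->25, [28, 6, 39]
peek()->39
peek()->39
push(50) -> [28, 6, 39, 50]

Final stack: [28, 6, 39, 50]


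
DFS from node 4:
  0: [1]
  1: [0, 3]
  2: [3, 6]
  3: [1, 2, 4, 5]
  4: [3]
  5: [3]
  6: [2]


Visit 4, push [3]
Visit 3, push [5, 2, 1]
Visit 1, push [0]
Visit 0, push []
Visit 2, push [6]
Visit 6, push []
Visit 5, push []

DFS order: [4, 3, 1, 0, 2, 6, 5]


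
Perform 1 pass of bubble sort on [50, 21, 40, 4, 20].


Initial: [50, 21, 40, 4, 20]
Pass 1: [21, 40, 4, 20, 50] (4 swaps)

After 1 pass: [21, 40, 4, 20, 50]


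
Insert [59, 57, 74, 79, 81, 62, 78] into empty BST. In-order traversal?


Insert 59: root
Insert 57: L from 59
Insert 74: R from 59
Insert 79: R from 59 -> R from 74
Insert 81: R from 59 -> R from 74 -> R from 79
Insert 62: R from 59 -> L from 74
Insert 78: R from 59 -> R from 74 -> L from 79

In-order: [57, 59, 62, 74, 78, 79, 81]


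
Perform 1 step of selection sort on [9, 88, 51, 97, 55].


Initial: [9, 88, 51, 97, 55]
Step 1: min=9 at 0
  Swap: [9, 88, 51, 97, 55]

After 1 step: [9, 88, 51, 97, 55]


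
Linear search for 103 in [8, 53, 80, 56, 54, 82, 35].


i=0: 8!=103
i=1: 53!=103
i=2: 80!=103
i=3: 56!=103
i=4: 54!=103
i=5: 82!=103
i=6: 35!=103

Not found, 7 comps


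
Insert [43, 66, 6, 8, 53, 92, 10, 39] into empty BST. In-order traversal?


Insert 43: root
Insert 66: R from 43
Insert 6: L from 43
Insert 8: L from 43 -> R from 6
Insert 53: R from 43 -> L from 66
Insert 92: R from 43 -> R from 66
Insert 10: L from 43 -> R from 6 -> R from 8
Insert 39: L from 43 -> R from 6 -> R from 8 -> R from 10

In-order: [6, 8, 10, 39, 43, 53, 66, 92]


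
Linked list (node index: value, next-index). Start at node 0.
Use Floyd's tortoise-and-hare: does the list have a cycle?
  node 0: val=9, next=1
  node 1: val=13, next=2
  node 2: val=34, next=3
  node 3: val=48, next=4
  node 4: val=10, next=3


Floyd's tortoise (slow, +1) and hare (fast, +2):
  init: slow=0, fast=0
  step 1: slow=1, fast=2
  step 2: slow=2, fast=4
  step 3: slow=3, fast=4
  step 4: slow=4, fast=4
  slow == fast at node 4: cycle detected

Cycle: yes


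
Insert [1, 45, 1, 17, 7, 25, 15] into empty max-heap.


Insert 1: [1]
Insert 45: [45, 1]
Insert 1: [45, 1, 1]
Insert 17: [45, 17, 1, 1]
Insert 7: [45, 17, 1, 1, 7]
Insert 25: [45, 17, 25, 1, 7, 1]
Insert 15: [45, 17, 25, 1, 7, 1, 15]

Final heap: [45, 17, 25, 1, 7, 1, 15]


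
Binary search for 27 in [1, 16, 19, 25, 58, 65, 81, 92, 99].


Step 1: lo=0, hi=8, mid=4, val=58
Step 2: lo=0, hi=3, mid=1, val=16
Step 3: lo=2, hi=3, mid=2, val=19
Step 4: lo=3, hi=3, mid=3, val=25

Not found


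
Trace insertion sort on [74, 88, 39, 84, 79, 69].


Initial: [74, 88, 39, 84, 79, 69]
Insert 88: [74, 88, 39, 84, 79, 69]
Insert 39: [39, 74, 88, 84, 79, 69]
Insert 84: [39, 74, 84, 88, 79, 69]
Insert 79: [39, 74, 79, 84, 88, 69]
Insert 69: [39, 69, 74, 79, 84, 88]

Sorted: [39, 69, 74, 79, 84, 88]


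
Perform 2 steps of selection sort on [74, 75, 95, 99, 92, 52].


Initial: [74, 75, 95, 99, 92, 52]
Step 1: min=52 at 5
  Swap: [52, 75, 95, 99, 92, 74]
Step 2: min=74 at 5
  Swap: [52, 74, 95, 99, 92, 75]

After 2 steps: [52, 74, 95, 99, 92, 75]


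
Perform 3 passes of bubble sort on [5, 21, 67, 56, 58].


Initial: [5, 21, 67, 56, 58]
Pass 1: [5, 21, 56, 58, 67] (2 swaps)
Pass 2: [5, 21, 56, 58, 67] (0 swaps)
Pass 3: [5, 21, 56, 58, 67] (0 swaps)

After 3 passes: [5, 21, 56, 58, 67]


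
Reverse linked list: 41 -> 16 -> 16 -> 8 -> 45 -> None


Step 1: curr=41, set curr.next=prev(None) | reversed so far: 41
Step 2: curr=16, set curr.next=prev(41) | reversed so far: 16 -> 41
Step 3: curr=16, set curr.next=prev(16) | reversed so far: 16 -> 16 -> 41
Step 4: curr=8, set curr.next=prev(16) | reversed so far: 8 -> 16 -> 16 -> 41
Step 5: curr=45, set curr.next=prev(8) | reversed so far: 45 -> 8 -> 16 -> 16 -> 41

45 -> 8 -> 16 -> 16 -> 41 -> None


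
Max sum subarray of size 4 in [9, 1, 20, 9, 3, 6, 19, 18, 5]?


[0:4]: 39
[1:5]: 33
[2:6]: 38
[3:7]: 37
[4:8]: 46
[5:9]: 48

Max: 48 at [5:9]


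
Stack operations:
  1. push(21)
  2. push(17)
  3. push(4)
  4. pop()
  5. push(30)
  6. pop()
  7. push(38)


push(21) -> [21]
push(17) -> [21, 17]
push(4) -> [21, 17, 4]
pop()->4, [21, 17]
push(30) -> [21, 17, 30]
pop()->30, [21, 17]
push(38) -> [21, 17, 38]

Final stack: [21, 17, 38]


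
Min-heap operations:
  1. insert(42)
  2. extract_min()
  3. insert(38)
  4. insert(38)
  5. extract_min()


insert(42) -> [42]
extract_min()->42, []
insert(38) -> [38]
insert(38) -> [38, 38]
extract_min()->38, [38]

Final heap: [38]


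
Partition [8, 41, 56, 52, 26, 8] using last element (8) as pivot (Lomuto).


Pivot: 8
  8 <= 8: advance i (no swap)
Place pivot at 1: [8, 8, 56, 52, 26, 41]

Partitioned: [8, 8, 56, 52, 26, 41]


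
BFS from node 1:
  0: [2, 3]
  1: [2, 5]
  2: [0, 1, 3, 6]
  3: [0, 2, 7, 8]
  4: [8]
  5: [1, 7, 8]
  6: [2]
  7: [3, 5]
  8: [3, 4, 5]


Visit 1, enqueue [2, 5]
Visit 2, enqueue [0, 3, 6]
Visit 5, enqueue [7, 8]
Visit 0, enqueue []
Visit 3, enqueue []
Visit 6, enqueue []
Visit 7, enqueue []
Visit 8, enqueue [4]
Visit 4, enqueue []

BFS order: [1, 2, 5, 0, 3, 6, 7, 8, 4]


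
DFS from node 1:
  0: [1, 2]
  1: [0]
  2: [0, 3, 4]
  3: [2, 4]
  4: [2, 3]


Visit 1, push [0]
Visit 0, push [2]
Visit 2, push [4, 3]
Visit 3, push [4]
Visit 4, push []

DFS order: [1, 0, 2, 3, 4]


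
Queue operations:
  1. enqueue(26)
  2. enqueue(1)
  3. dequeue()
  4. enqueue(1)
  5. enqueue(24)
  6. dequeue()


enqueue(26) -> [26]
enqueue(1) -> [26, 1]
dequeue()->26, [1]
enqueue(1) -> [1, 1]
enqueue(24) -> [1, 1, 24]
dequeue()->1, [1, 24]

Final queue: [1, 24]


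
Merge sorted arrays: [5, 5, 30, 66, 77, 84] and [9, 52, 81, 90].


Take 5 from A
Take 5 from A
Take 9 from B
Take 30 from A
Take 52 from B
Take 66 from A
Take 77 from A
Take 81 from B
Take 84 from A

Merged: [5, 5, 9, 30, 52, 66, 77, 81, 84, 90]


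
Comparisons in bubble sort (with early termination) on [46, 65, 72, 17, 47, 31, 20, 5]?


Algorithm: bubble sort (with early termination)
Input: [46, 65, 72, 17, 47, 31, 20, 5]
Sorted: [5, 17, 20, 31, 46, 47, 65, 72]

28


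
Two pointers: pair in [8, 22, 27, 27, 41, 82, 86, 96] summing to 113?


lo=0(8)+hi=7(96)=104
lo=1(22)+hi=7(96)=118
lo=1(22)+hi=6(86)=108
lo=2(27)+hi=6(86)=113

Yes: 27+86=113


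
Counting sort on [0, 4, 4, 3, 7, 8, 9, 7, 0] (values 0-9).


Input: [0, 4, 4, 3, 7, 8, 9, 7, 0]
Counts: [2, 0, 0, 1, 2, 0, 0, 2, 1, 1]

Sorted: [0, 0, 3, 4, 4, 7, 7, 8, 9]


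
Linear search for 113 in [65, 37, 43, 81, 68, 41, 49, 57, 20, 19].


i=0: 65!=113
i=1: 37!=113
i=2: 43!=113
i=3: 81!=113
i=4: 68!=113
i=5: 41!=113
i=6: 49!=113
i=7: 57!=113
i=8: 20!=113
i=9: 19!=113

Not found, 10 comps


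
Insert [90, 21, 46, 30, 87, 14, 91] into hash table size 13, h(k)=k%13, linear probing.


Insert 90: h=12 -> slot 12
Insert 21: h=8 -> slot 8
Insert 46: h=7 -> slot 7
Insert 30: h=4 -> slot 4
Insert 87: h=9 -> slot 9
Insert 14: h=1 -> slot 1
Insert 91: h=0 -> slot 0

Table: [91, 14, None, None, 30, None, None, 46, 21, 87, None, None, 90]


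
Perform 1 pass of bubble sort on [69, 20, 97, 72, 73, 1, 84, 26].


Initial: [69, 20, 97, 72, 73, 1, 84, 26]
Pass 1: [20, 69, 72, 73, 1, 84, 26, 97] (6 swaps)

After 1 pass: [20, 69, 72, 73, 1, 84, 26, 97]


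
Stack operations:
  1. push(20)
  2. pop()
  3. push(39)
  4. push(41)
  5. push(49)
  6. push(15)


push(20) -> [20]
pop()->20, []
push(39) -> [39]
push(41) -> [39, 41]
push(49) -> [39, 41, 49]
push(15) -> [39, 41, 49, 15]

Final stack: [39, 41, 49, 15]


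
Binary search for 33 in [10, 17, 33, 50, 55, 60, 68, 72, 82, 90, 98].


Step 1: lo=0, hi=10, mid=5, val=60
Step 2: lo=0, hi=4, mid=2, val=33

Found at index 2


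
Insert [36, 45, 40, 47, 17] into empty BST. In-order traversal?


Insert 36: root
Insert 45: R from 36
Insert 40: R from 36 -> L from 45
Insert 47: R from 36 -> R from 45
Insert 17: L from 36

In-order: [17, 36, 40, 45, 47]


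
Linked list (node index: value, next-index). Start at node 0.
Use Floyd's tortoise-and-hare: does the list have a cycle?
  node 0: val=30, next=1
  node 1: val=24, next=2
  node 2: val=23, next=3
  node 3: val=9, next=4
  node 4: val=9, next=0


Floyd's tortoise (slow, +1) and hare (fast, +2):
  init: slow=0, fast=0
  step 1: slow=1, fast=2
  step 2: slow=2, fast=4
  step 3: slow=3, fast=1
  step 4: slow=4, fast=3
  step 5: slow=0, fast=0
  slow == fast at node 0: cycle detected

Cycle: yes


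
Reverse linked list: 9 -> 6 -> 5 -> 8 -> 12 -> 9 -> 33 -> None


Step 1: curr=9, set curr.next=prev(None) | reversed so far: 9
Step 2: curr=6, set curr.next=prev(9) | reversed so far: 6 -> 9
Step 3: curr=5, set curr.next=prev(6) | reversed so far: 5 -> 6 -> 9
Step 4: curr=8, set curr.next=prev(5) | reversed so far: 8 -> 5 -> 6 -> 9
Step 5: curr=12, set curr.next=prev(8) | reversed so far: 12 -> 8 -> 5 -> 6 -> 9
Step 6: curr=9, set curr.next=prev(12) | reversed so far: 9 -> 12 -> 8 -> 5 -> 6 -> 9
Step 7: curr=33, set curr.next=prev(9) | reversed so far: 33 -> 9 -> 12 -> 8 -> 5 -> 6 -> 9

33 -> 9 -> 12 -> 8 -> 5 -> 6 -> 9 -> None


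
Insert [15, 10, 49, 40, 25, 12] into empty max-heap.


Insert 15: [15]
Insert 10: [15, 10]
Insert 49: [49, 10, 15]
Insert 40: [49, 40, 15, 10]
Insert 25: [49, 40, 15, 10, 25]
Insert 12: [49, 40, 15, 10, 25, 12]

Final heap: [49, 40, 15, 10, 25, 12]


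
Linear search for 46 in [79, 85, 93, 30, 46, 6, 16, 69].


i=0: 79!=46
i=1: 85!=46
i=2: 93!=46
i=3: 30!=46
i=4: 46==46 found!

Found at 4, 5 comps


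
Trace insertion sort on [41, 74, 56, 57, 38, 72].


Initial: [41, 74, 56, 57, 38, 72]
Insert 74: [41, 74, 56, 57, 38, 72]
Insert 56: [41, 56, 74, 57, 38, 72]
Insert 57: [41, 56, 57, 74, 38, 72]
Insert 38: [38, 41, 56, 57, 74, 72]
Insert 72: [38, 41, 56, 57, 72, 74]

Sorted: [38, 41, 56, 57, 72, 74]


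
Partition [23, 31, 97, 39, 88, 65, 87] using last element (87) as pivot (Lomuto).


Pivot: 87
  23 <= 87: advance i (no swap)
  31 <= 87: advance i (no swap)
  39 <= 87: swap -> [23, 31, 39, 97, 88, 65, 87]
  65 <= 87: swap -> [23, 31, 39, 65, 88, 97, 87]
Place pivot at 4: [23, 31, 39, 65, 87, 97, 88]

Partitioned: [23, 31, 39, 65, 87, 97, 88]


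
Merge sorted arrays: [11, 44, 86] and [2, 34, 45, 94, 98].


Take 2 from B
Take 11 from A
Take 34 from B
Take 44 from A
Take 45 from B
Take 86 from A

Merged: [2, 11, 34, 44, 45, 86, 94, 98]


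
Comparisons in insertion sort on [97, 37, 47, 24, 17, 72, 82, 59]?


Algorithm: insertion sort
Input: [97, 37, 47, 24, 17, 72, 82, 59]
Sorted: [17, 24, 37, 47, 59, 72, 82, 97]

18


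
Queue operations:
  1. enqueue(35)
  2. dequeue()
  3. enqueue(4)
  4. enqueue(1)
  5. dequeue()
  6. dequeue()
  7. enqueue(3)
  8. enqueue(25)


enqueue(35) -> [35]
dequeue()->35, []
enqueue(4) -> [4]
enqueue(1) -> [4, 1]
dequeue()->4, [1]
dequeue()->1, []
enqueue(3) -> [3]
enqueue(25) -> [3, 25]

Final queue: [3, 25]


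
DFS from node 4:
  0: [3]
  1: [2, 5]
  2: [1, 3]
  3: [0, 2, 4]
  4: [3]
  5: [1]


Visit 4, push [3]
Visit 3, push [2, 0]
Visit 0, push []
Visit 2, push [1]
Visit 1, push [5]
Visit 5, push []

DFS order: [4, 3, 0, 2, 1, 5]


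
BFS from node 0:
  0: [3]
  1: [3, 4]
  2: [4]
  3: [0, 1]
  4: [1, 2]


Visit 0, enqueue [3]
Visit 3, enqueue [1]
Visit 1, enqueue [4]
Visit 4, enqueue [2]
Visit 2, enqueue []

BFS order: [0, 3, 1, 4, 2]


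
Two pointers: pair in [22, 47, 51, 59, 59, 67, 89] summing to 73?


lo=0(22)+hi=6(89)=111
lo=0(22)+hi=5(67)=89
lo=0(22)+hi=4(59)=81
lo=0(22)+hi=3(59)=81
lo=0(22)+hi=2(51)=73

Yes: 22+51=73


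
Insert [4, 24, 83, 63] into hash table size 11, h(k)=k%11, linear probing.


Insert 4: h=4 -> slot 4
Insert 24: h=2 -> slot 2
Insert 83: h=6 -> slot 6
Insert 63: h=8 -> slot 8

Table: [None, None, 24, None, 4, None, 83, None, 63, None, None]


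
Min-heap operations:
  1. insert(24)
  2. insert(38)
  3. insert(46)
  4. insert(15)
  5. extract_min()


insert(24) -> [24]
insert(38) -> [24, 38]
insert(46) -> [24, 38, 46]
insert(15) -> [15, 24, 46, 38]
extract_min()->15, [24, 38, 46]

Final heap: [24, 38, 46]


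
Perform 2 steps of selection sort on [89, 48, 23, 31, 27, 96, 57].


Initial: [89, 48, 23, 31, 27, 96, 57]
Step 1: min=23 at 2
  Swap: [23, 48, 89, 31, 27, 96, 57]
Step 2: min=27 at 4
  Swap: [23, 27, 89, 31, 48, 96, 57]

After 2 steps: [23, 27, 89, 31, 48, 96, 57]


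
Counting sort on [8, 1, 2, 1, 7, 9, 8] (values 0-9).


Input: [8, 1, 2, 1, 7, 9, 8]
Counts: [0, 2, 1, 0, 0, 0, 0, 1, 2, 1]

Sorted: [1, 1, 2, 7, 8, 8, 9]


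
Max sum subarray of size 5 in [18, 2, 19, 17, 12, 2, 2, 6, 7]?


[0:5]: 68
[1:6]: 52
[2:7]: 52
[3:8]: 39
[4:9]: 29

Max: 68 at [0:5]


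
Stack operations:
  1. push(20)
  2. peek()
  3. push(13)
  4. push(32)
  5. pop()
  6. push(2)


push(20) -> [20]
peek()->20
push(13) -> [20, 13]
push(32) -> [20, 13, 32]
pop()->32, [20, 13]
push(2) -> [20, 13, 2]

Final stack: [20, 13, 2]


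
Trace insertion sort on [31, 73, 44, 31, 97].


Initial: [31, 73, 44, 31, 97]
Insert 73: [31, 73, 44, 31, 97]
Insert 44: [31, 44, 73, 31, 97]
Insert 31: [31, 31, 44, 73, 97]
Insert 97: [31, 31, 44, 73, 97]

Sorted: [31, 31, 44, 73, 97]


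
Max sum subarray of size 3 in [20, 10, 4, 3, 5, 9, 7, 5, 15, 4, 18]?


[0:3]: 34
[1:4]: 17
[2:5]: 12
[3:6]: 17
[4:7]: 21
[5:8]: 21
[6:9]: 27
[7:10]: 24
[8:11]: 37

Max: 37 at [8:11]


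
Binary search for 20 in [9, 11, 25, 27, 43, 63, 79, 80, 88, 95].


Step 1: lo=0, hi=9, mid=4, val=43
Step 2: lo=0, hi=3, mid=1, val=11
Step 3: lo=2, hi=3, mid=2, val=25

Not found


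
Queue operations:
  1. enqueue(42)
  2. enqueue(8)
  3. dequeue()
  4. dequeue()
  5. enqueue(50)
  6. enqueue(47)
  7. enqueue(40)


enqueue(42) -> [42]
enqueue(8) -> [42, 8]
dequeue()->42, [8]
dequeue()->8, []
enqueue(50) -> [50]
enqueue(47) -> [50, 47]
enqueue(40) -> [50, 47, 40]

Final queue: [50, 47, 40]


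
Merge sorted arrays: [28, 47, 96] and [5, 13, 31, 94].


Take 5 from B
Take 13 from B
Take 28 from A
Take 31 from B
Take 47 from A
Take 94 from B

Merged: [5, 13, 28, 31, 47, 94, 96]


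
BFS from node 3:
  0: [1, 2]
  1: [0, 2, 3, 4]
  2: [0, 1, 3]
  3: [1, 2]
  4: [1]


Visit 3, enqueue [1, 2]
Visit 1, enqueue [0, 4]
Visit 2, enqueue []
Visit 0, enqueue []
Visit 4, enqueue []

BFS order: [3, 1, 2, 0, 4]


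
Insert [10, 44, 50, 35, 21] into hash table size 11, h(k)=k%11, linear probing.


Insert 10: h=10 -> slot 10
Insert 44: h=0 -> slot 0
Insert 50: h=6 -> slot 6
Insert 35: h=2 -> slot 2
Insert 21: h=10, 2 probes -> slot 1

Table: [44, 21, 35, None, None, None, 50, None, None, None, 10]


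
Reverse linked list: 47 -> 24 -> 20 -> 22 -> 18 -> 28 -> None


Step 1: curr=47, set curr.next=prev(None) | reversed so far: 47
Step 2: curr=24, set curr.next=prev(47) | reversed so far: 24 -> 47
Step 3: curr=20, set curr.next=prev(24) | reversed so far: 20 -> 24 -> 47
Step 4: curr=22, set curr.next=prev(20) | reversed so far: 22 -> 20 -> 24 -> 47
Step 5: curr=18, set curr.next=prev(22) | reversed so far: 18 -> 22 -> 20 -> 24 -> 47
Step 6: curr=28, set curr.next=prev(18) | reversed so far: 28 -> 18 -> 22 -> 20 -> 24 -> 47

28 -> 18 -> 22 -> 20 -> 24 -> 47 -> None


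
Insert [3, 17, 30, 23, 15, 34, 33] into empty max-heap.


Insert 3: [3]
Insert 17: [17, 3]
Insert 30: [30, 3, 17]
Insert 23: [30, 23, 17, 3]
Insert 15: [30, 23, 17, 3, 15]
Insert 34: [34, 23, 30, 3, 15, 17]
Insert 33: [34, 23, 33, 3, 15, 17, 30]

Final heap: [34, 23, 33, 3, 15, 17, 30]


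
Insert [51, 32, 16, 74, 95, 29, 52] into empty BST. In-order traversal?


Insert 51: root
Insert 32: L from 51
Insert 16: L from 51 -> L from 32
Insert 74: R from 51
Insert 95: R from 51 -> R from 74
Insert 29: L from 51 -> L from 32 -> R from 16
Insert 52: R from 51 -> L from 74

In-order: [16, 29, 32, 51, 52, 74, 95]


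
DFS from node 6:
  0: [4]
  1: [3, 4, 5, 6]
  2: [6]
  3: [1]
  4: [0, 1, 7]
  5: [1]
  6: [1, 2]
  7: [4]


Visit 6, push [2, 1]
Visit 1, push [5, 4, 3]
Visit 3, push []
Visit 4, push [7, 0]
Visit 0, push []
Visit 7, push []
Visit 5, push []
Visit 2, push []

DFS order: [6, 1, 3, 4, 0, 7, 5, 2]


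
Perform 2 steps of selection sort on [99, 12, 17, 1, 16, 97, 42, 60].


Initial: [99, 12, 17, 1, 16, 97, 42, 60]
Step 1: min=1 at 3
  Swap: [1, 12, 17, 99, 16, 97, 42, 60]
Step 2: min=12 at 1
  Swap: [1, 12, 17, 99, 16, 97, 42, 60]

After 2 steps: [1, 12, 17, 99, 16, 97, 42, 60]


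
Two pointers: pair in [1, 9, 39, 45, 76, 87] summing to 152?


lo=0(1)+hi=5(87)=88
lo=1(9)+hi=5(87)=96
lo=2(39)+hi=5(87)=126
lo=3(45)+hi=5(87)=132
lo=4(76)+hi=5(87)=163

No pair found


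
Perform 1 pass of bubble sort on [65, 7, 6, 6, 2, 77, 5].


Initial: [65, 7, 6, 6, 2, 77, 5]
Pass 1: [7, 6, 6, 2, 65, 5, 77] (5 swaps)

After 1 pass: [7, 6, 6, 2, 65, 5, 77]


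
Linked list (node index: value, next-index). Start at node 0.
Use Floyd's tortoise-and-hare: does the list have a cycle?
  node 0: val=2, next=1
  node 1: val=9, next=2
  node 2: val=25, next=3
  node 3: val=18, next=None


Floyd's tortoise (slow, +1) and hare (fast, +2):
  init: slow=0, fast=0
  step 1: slow=1, fast=2
  step 2: fast 2->3->None, no cycle

Cycle: no


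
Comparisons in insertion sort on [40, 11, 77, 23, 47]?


Algorithm: insertion sort
Input: [40, 11, 77, 23, 47]
Sorted: [11, 23, 40, 47, 77]

7


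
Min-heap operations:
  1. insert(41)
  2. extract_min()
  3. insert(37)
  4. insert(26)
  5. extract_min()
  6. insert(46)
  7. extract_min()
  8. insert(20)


insert(41) -> [41]
extract_min()->41, []
insert(37) -> [37]
insert(26) -> [26, 37]
extract_min()->26, [37]
insert(46) -> [37, 46]
extract_min()->37, [46]
insert(20) -> [20, 46]

Final heap: [20, 46]


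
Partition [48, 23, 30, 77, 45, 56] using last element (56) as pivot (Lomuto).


Pivot: 56
  48 <= 56: advance i (no swap)
  23 <= 56: advance i (no swap)
  30 <= 56: advance i (no swap)
  45 <= 56: swap -> [48, 23, 30, 45, 77, 56]
Place pivot at 4: [48, 23, 30, 45, 56, 77]

Partitioned: [48, 23, 30, 45, 56, 77]


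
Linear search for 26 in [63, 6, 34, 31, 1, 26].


i=0: 63!=26
i=1: 6!=26
i=2: 34!=26
i=3: 31!=26
i=4: 1!=26
i=5: 26==26 found!

Found at 5, 6 comps


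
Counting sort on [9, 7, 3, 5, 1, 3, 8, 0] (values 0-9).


Input: [9, 7, 3, 5, 1, 3, 8, 0]
Counts: [1, 1, 0, 2, 0, 1, 0, 1, 1, 1]

Sorted: [0, 1, 3, 3, 5, 7, 8, 9]


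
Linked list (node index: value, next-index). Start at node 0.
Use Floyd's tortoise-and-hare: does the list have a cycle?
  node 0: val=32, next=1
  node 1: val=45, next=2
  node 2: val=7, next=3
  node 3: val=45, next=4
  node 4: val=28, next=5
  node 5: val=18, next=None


Floyd's tortoise (slow, +1) and hare (fast, +2):
  init: slow=0, fast=0
  step 1: slow=1, fast=2
  step 2: slow=2, fast=4
  step 3: fast 4->5->None, no cycle

Cycle: no


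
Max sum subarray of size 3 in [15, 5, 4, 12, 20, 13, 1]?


[0:3]: 24
[1:4]: 21
[2:5]: 36
[3:6]: 45
[4:7]: 34

Max: 45 at [3:6]


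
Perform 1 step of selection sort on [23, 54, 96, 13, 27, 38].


Initial: [23, 54, 96, 13, 27, 38]
Step 1: min=13 at 3
  Swap: [13, 54, 96, 23, 27, 38]

After 1 step: [13, 54, 96, 23, 27, 38]


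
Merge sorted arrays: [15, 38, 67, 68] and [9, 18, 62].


Take 9 from B
Take 15 from A
Take 18 from B
Take 38 from A
Take 62 from B

Merged: [9, 15, 18, 38, 62, 67, 68]


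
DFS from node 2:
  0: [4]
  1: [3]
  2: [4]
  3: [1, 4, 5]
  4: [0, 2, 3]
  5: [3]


Visit 2, push [4]
Visit 4, push [3, 0]
Visit 0, push []
Visit 3, push [5, 1]
Visit 1, push []
Visit 5, push []

DFS order: [2, 4, 0, 3, 1, 5]


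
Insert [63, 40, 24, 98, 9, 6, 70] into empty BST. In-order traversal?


Insert 63: root
Insert 40: L from 63
Insert 24: L from 63 -> L from 40
Insert 98: R from 63
Insert 9: L from 63 -> L from 40 -> L from 24
Insert 6: L from 63 -> L from 40 -> L from 24 -> L from 9
Insert 70: R from 63 -> L from 98

In-order: [6, 9, 24, 40, 63, 70, 98]


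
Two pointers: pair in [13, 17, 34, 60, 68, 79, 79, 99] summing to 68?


lo=0(13)+hi=7(99)=112
lo=0(13)+hi=6(79)=92
lo=0(13)+hi=5(79)=92
lo=0(13)+hi=4(68)=81
lo=0(13)+hi=3(60)=73
lo=0(13)+hi=2(34)=47
lo=1(17)+hi=2(34)=51

No pair found


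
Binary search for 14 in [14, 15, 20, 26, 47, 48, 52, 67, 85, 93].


Step 1: lo=0, hi=9, mid=4, val=47
Step 2: lo=0, hi=3, mid=1, val=15
Step 3: lo=0, hi=0, mid=0, val=14

Found at index 0


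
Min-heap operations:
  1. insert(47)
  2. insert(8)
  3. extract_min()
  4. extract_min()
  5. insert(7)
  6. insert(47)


insert(47) -> [47]
insert(8) -> [8, 47]
extract_min()->8, [47]
extract_min()->47, []
insert(7) -> [7]
insert(47) -> [7, 47]

Final heap: [7, 47]


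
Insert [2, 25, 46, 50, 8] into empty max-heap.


Insert 2: [2]
Insert 25: [25, 2]
Insert 46: [46, 2, 25]
Insert 50: [50, 46, 25, 2]
Insert 8: [50, 46, 25, 2, 8]

Final heap: [50, 46, 25, 2, 8]


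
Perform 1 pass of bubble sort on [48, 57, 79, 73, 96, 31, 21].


Initial: [48, 57, 79, 73, 96, 31, 21]
Pass 1: [48, 57, 73, 79, 31, 21, 96] (3 swaps)

After 1 pass: [48, 57, 73, 79, 31, 21, 96]


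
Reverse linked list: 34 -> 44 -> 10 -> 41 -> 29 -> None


Step 1: curr=34, set curr.next=prev(None) | reversed so far: 34
Step 2: curr=44, set curr.next=prev(34) | reversed so far: 44 -> 34
Step 3: curr=10, set curr.next=prev(44) | reversed so far: 10 -> 44 -> 34
Step 4: curr=41, set curr.next=prev(10) | reversed so far: 41 -> 10 -> 44 -> 34
Step 5: curr=29, set curr.next=prev(41) | reversed so far: 29 -> 41 -> 10 -> 44 -> 34

29 -> 41 -> 10 -> 44 -> 34 -> None


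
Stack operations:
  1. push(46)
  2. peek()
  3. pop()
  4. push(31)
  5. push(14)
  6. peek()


push(46) -> [46]
peek()->46
pop()->46, []
push(31) -> [31]
push(14) -> [31, 14]
peek()->14

Final stack: [31, 14]


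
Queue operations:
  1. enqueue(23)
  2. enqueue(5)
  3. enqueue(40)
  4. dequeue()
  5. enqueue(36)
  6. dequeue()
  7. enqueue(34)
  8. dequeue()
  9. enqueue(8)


enqueue(23) -> [23]
enqueue(5) -> [23, 5]
enqueue(40) -> [23, 5, 40]
dequeue()->23, [5, 40]
enqueue(36) -> [5, 40, 36]
dequeue()->5, [40, 36]
enqueue(34) -> [40, 36, 34]
dequeue()->40, [36, 34]
enqueue(8) -> [36, 34, 8]

Final queue: [36, 34, 8]


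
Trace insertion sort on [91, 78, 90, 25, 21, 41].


Initial: [91, 78, 90, 25, 21, 41]
Insert 78: [78, 91, 90, 25, 21, 41]
Insert 90: [78, 90, 91, 25, 21, 41]
Insert 25: [25, 78, 90, 91, 21, 41]
Insert 21: [21, 25, 78, 90, 91, 41]
Insert 41: [21, 25, 41, 78, 90, 91]

Sorted: [21, 25, 41, 78, 90, 91]


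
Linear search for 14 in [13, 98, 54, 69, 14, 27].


i=0: 13!=14
i=1: 98!=14
i=2: 54!=14
i=3: 69!=14
i=4: 14==14 found!

Found at 4, 5 comps


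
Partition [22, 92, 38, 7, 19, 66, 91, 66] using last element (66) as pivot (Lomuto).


Pivot: 66
  22 <= 66: advance i (no swap)
  38 <= 66: swap -> [22, 38, 92, 7, 19, 66, 91, 66]
  7 <= 66: swap -> [22, 38, 7, 92, 19, 66, 91, 66]
  19 <= 66: swap -> [22, 38, 7, 19, 92, 66, 91, 66]
  66 <= 66: swap -> [22, 38, 7, 19, 66, 92, 91, 66]
Place pivot at 5: [22, 38, 7, 19, 66, 66, 91, 92]

Partitioned: [22, 38, 7, 19, 66, 66, 91, 92]


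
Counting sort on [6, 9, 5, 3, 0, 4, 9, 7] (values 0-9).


Input: [6, 9, 5, 3, 0, 4, 9, 7]
Counts: [1, 0, 0, 1, 1, 1, 1, 1, 0, 2]

Sorted: [0, 3, 4, 5, 6, 7, 9, 9]


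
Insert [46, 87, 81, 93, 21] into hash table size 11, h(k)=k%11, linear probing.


Insert 46: h=2 -> slot 2
Insert 87: h=10 -> slot 10
Insert 81: h=4 -> slot 4
Insert 93: h=5 -> slot 5
Insert 21: h=10, 1 probes -> slot 0

Table: [21, None, 46, None, 81, 93, None, None, None, None, 87]


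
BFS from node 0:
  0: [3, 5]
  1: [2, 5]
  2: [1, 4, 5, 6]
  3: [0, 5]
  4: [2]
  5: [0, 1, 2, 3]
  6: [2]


Visit 0, enqueue [3, 5]
Visit 3, enqueue []
Visit 5, enqueue [1, 2]
Visit 1, enqueue []
Visit 2, enqueue [4, 6]
Visit 4, enqueue []
Visit 6, enqueue []

BFS order: [0, 3, 5, 1, 2, 4, 6]


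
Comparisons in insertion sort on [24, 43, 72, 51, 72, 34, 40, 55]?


Algorithm: insertion sort
Input: [24, 43, 72, 51, 72, 34, 40, 55]
Sorted: [24, 34, 40, 43, 51, 55, 72, 72]

18


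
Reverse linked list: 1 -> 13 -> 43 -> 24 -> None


Step 1: curr=1, set curr.next=prev(None) | reversed so far: 1
Step 2: curr=13, set curr.next=prev(1) | reversed so far: 13 -> 1
Step 3: curr=43, set curr.next=prev(13) | reversed so far: 43 -> 13 -> 1
Step 4: curr=24, set curr.next=prev(43) | reversed so far: 24 -> 43 -> 13 -> 1

24 -> 43 -> 13 -> 1 -> None


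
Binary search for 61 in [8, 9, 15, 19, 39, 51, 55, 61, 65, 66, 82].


Step 1: lo=0, hi=10, mid=5, val=51
Step 2: lo=6, hi=10, mid=8, val=65
Step 3: lo=6, hi=7, mid=6, val=55
Step 4: lo=7, hi=7, mid=7, val=61

Found at index 7


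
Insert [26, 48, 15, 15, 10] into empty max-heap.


Insert 26: [26]
Insert 48: [48, 26]
Insert 15: [48, 26, 15]
Insert 15: [48, 26, 15, 15]
Insert 10: [48, 26, 15, 15, 10]

Final heap: [48, 26, 15, 15, 10]


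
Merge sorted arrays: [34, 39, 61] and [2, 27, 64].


Take 2 from B
Take 27 from B
Take 34 from A
Take 39 from A
Take 61 from A

Merged: [2, 27, 34, 39, 61, 64]


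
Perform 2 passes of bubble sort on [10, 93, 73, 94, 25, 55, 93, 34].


Initial: [10, 93, 73, 94, 25, 55, 93, 34]
Pass 1: [10, 73, 93, 25, 55, 93, 34, 94] (5 swaps)
Pass 2: [10, 73, 25, 55, 93, 34, 93, 94] (3 swaps)

After 2 passes: [10, 73, 25, 55, 93, 34, 93, 94]


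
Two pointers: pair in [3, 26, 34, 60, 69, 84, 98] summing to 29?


lo=0(3)+hi=6(98)=101
lo=0(3)+hi=5(84)=87
lo=0(3)+hi=4(69)=72
lo=0(3)+hi=3(60)=63
lo=0(3)+hi=2(34)=37
lo=0(3)+hi=1(26)=29

Yes: 3+26=29


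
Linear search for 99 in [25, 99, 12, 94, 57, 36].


i=0: 25!=99
i=1: 99==99 found!

Found at 1, 2 comps


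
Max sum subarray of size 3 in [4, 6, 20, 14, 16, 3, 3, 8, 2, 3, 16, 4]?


[0:3]: 30
[1:4]: 40
[2:5]: 50
[3:6]: 33
[4:7]: 22
[5:8]: 14
[6:9]: 13
[7:10]: 13
[8:11]: 21
[9:12]: 23

Max: 50 at [2:5]


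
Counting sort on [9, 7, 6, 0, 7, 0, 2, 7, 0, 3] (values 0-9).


Input: [9, 7, 6, 0, 7, 0, 2, 7, 0, 3]
Counts: [3, 0, 1, 1, 0, 0, 1, 3, 0, 1]

Sorted: [0, 0, 0, 2, 3, 6, 7, 7, 7, 9]


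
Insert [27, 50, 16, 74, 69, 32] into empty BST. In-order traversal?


Insert 27: root
Insert 50: R from 27
Insert 16: L from 27
Insert 74: R from 27 -> R from 50
Insert 69: R from 27 -> R from 50 -> L from 74
Insert 32: R from 27 -> L from 50

In-order: [16, 27, 32, 50, 69, 74]


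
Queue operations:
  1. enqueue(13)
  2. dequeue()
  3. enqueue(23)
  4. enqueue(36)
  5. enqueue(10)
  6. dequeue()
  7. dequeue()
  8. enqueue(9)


enqueue(13) -> [13]
dequeue()->13, []
enqueue(23) -> [23]
enqueue(36) -> [23, 36]
enqueue(10) -> [23, 36, 10]
dequeue()->23, [36, 10]
dequeue()->36, [10]
enqueue(9) -> [10, 9]

Final queue: [10, 9]


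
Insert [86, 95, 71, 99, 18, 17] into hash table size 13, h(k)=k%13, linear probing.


Insert 86: h=8 -> slot 8
Insert 95: h=4 -> slot 4
Insert 71: h=6 -> slot 6
Insert 99: h=8, 1 probes -> slot 9
Insert 18: h=5 -> slot 5
Insert 17: h=4, 3 probes -> slot 7

Table: [None, None, None, None, 95, 18, 71, 17, 86, 99, None, None, None]


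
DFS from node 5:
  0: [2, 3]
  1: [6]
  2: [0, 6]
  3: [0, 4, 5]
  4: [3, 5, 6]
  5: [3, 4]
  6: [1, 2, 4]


Visit 5, push [4, 3]
Visit 3, push [4, 0]
Visit 0, push [2]
Visit 2, push [6]
Visit 6, push [4, 1]
Visit 1, push []
Visit 4, push []

DFS order: [5, 3, 0, 2, 6, 1, 4]


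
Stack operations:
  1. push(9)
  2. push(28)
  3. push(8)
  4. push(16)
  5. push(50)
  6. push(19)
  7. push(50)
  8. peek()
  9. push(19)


push(9) -> [9]
push(28) -> [9, 28]
push(8) -> [9, 28, 8]
push(16) -> [9, 28, 8, 16]
push(50) -> [9, 28, 8, 16, 50]
push(19) -> [9, 28, 8, 16, 50, 19]
push(50) -> [9, 28, 8, 16, 50, 19, 50]
peek()->50
push(19) -> [9, 28, 8, 16, 50, 19, 50, 19]

Final stack: [9, 28, 8, 16, 50, 19, 50, 19]


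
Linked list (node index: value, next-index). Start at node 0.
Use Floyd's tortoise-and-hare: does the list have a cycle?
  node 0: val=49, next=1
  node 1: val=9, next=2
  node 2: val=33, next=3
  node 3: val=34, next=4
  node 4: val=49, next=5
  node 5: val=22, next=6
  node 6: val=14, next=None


Floyd's tortoise (slow, +1) and hare (fast, +2):
  init: slow=0, fast=0
  step 1: slow=1, fast=2
  step 2: slow=2, fast=4
  step 3: slow=3, fast=6
  step 4: fast -> None, no cycle

Cycle: no


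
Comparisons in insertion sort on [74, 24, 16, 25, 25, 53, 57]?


Algorithm: insertion sort
Input: [74, 24, 16, 25, 25, 53, 57]
Sorted: [16, 24, 25, 25, 53, 57, 74]

11


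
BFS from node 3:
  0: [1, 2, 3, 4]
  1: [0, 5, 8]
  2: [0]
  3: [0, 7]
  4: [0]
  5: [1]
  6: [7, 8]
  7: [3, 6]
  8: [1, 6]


Visit 3, enqueue [0, 7]
Visit 0, enqueue [1, 2, 4]
Visit 7, enqueue [6]
Visit 1, enqueue [5, 8]
Visit 2, enqueue []
Visit 4, enqueue []
Visit 6, enqueue []
Visit 5, enqueue []
Visit 8, enqueue []

BFS order: [3, 0, 7, 1, 2, 4, 6, 5, 8]


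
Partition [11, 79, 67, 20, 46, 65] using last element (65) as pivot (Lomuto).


Pivot: 65
  11 <= 65: advance i (no swap)
  20 <= 65: swap -> [11, 20, 67, 79, 46, 65]
  46 <= 65: swap -> [11, 20, 46, 79, 67, 65]
Place pivot at 3: [11, 20, 46, 65, 67, 79]

Partitioned: [11, 20, 46, 65, 67, 79]


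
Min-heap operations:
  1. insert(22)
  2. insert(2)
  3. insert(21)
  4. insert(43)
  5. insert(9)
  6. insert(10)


insert(22) -> [22]
insert(2) -> [2, 22]
insert(21) -> [2, 22, 21]
insert(43) -> [2, 22, 21, 43]
insert(9) -> [2, 9, 21, 43, 22]
insert(10) -> [2, 9, 10, 43, 22, 21]

Final heap: [2, 9, 10, 43, 22, 21]


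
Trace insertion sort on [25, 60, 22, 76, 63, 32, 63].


Initial: [25, 60, 22, 76, 63, 32, 63]
Insert 60: [25, 60, 22, 76, 63, 32, 63]
Insert 22: [22, 25, 60, 76, 63, 32, 63]
Insert 76: [22, 25, 60, 76, 63, 32, 63]
Insert 63: [22, 25, 60, 63, 76, 32, 63]
Insert 32: [22, 25, 32, 60, 63, 76, 63]
Insert 63: [22, 25, 32, 60, 63, 63, 76]

Sorted: [22, 25, 32, 60, 63, 63, 76]


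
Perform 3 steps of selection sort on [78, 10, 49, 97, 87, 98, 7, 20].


Initial: [78, 10, 49, 97, 87, 98, 7, 20]
Step 1: min=7 at 6
  Swap: [7, 10, 49, 97, 87, 98, 78, 20]
Step 2: min=10 at 1
  Swap: [7, 10, 49, 97, 87, 98, 78, 20]
Step 3: min=20 at 7
  Swap: [7, 10, 20, 97, 87, 98, 78, 49]

After 3 steps: [7, 10, 20, 97, 87, 98, 78, 49]


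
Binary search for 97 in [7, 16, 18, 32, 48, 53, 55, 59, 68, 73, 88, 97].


Step 1: lo=0, hi=11, mid=5, val=53
Step 2: lo=6, hi=11, mid=8, val=68
Step 3: lo=9, hi=11, mid=10, val=88
Step 4: lo=11, hi=11, mid=11, val=97

Found at index 11


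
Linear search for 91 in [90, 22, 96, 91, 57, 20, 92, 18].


i=0: 90!=91
i=1: 22!=91
i=2: 96!=91
i=3: 91==91 found!

Found at 3, 4 comps


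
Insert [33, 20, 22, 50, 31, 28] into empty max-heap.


Insert 33: [33]
Insert 20: [33, 20]
Insert 22: [33, 20, 22]
Insert 50: [50, 33, 22, 20]
Insert 31: [50, 33, 22, 20, 31]
Insert 28: [50, 33, 28, 20, 31, 22]

Final heap: [50, 33, 28, 20, 31, 22]


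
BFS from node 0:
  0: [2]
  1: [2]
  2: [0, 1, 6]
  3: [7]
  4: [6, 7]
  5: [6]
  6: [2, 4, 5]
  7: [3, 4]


Visit 0, enqueue [2]
Visit 2, enqueue [1, 6]
Visit 1, enqueue []
Visit 6, enqueue [4, 5]
Visit 4, enqueue [7]
Visit 5, enqueue []
Visit 7, enqueue [3]
Visit 3, enqueue []

BFS order: [0, 2, 1, 6, 4, 5, 7, 3]


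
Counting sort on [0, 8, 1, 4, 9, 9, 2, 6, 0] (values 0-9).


Input: [0, 8, 1, 4, 9, 9, 2, 6, 0]
Counts: [2, 1, 1, 0, 1, 0, 1, 0, 1, 2]

Sorted: [0, 0, 1, 2, 4, 6, 8, 9, 9]


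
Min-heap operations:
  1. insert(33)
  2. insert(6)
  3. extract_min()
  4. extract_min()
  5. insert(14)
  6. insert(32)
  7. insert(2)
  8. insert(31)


insert(33) -> [33]
insert(6) -> [6, 33]
extract_min()->6, [33]
extract_min()->33, []
insert(14) -> [14]
insert(32) -> [14, 32]
insert(2) -> [2, 32, 14]
insert(31) -> [2, 31, 14, 32]

Final heap: [2, 31, 14, 32]


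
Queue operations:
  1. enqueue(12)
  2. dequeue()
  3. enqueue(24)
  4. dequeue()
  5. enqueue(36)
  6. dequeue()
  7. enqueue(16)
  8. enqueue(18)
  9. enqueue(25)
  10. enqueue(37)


enqueue(12) -> [12]
dequeue()->12, []
enqueue(24) -> [24]
dequeue()->24, []
enqueue(36) -> [36]
dequeue()->36, []
enqueue(16) -> [16]
enqueue(18) -> [16, 18]
enqueue(25) -> [16, 18, 25]
enqueue(37) -> [16, 18, 25, 37]

Final queue: [16, 18, 25, 37]
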